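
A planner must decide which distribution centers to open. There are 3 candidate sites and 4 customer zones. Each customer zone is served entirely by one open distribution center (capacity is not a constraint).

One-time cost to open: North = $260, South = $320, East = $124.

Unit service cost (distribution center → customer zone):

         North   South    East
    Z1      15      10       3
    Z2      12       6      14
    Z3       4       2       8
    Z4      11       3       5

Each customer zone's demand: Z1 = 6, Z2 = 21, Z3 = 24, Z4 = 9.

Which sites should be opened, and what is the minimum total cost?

For any fixed open set, each customer zone goes to its cheapest open site; total = fixed + service.
{South}: Z1→South 10·6=60, Z2→South 6·21=126, Z3→South 2·24=48, Z4→South 3·9=27. Service 261; fixed 320; total 581.
{South, East}: service 219 + fixed 444 = 663
{East}: service 549 + fixed 124 = 673
{North, South, East}: Z1→East 3·6=18, Z2→South 6·21=126, Z3→South 2·24=48, Z4→South 3·9=27. Service 219; fixed 704; total 923.
No other subset beats 581.

Open South only; minimum total cost 581.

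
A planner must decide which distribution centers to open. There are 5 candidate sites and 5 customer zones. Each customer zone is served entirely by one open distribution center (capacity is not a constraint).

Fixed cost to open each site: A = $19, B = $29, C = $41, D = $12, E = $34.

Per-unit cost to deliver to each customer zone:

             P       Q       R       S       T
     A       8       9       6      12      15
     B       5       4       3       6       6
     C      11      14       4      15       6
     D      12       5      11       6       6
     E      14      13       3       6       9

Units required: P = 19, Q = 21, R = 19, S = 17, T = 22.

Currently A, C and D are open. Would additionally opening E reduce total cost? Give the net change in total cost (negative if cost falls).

Current service cost with {A, C, D}: 567.
Adding E: each customer zone re-picks its cheapest; new service cost 548, saving 19.
Extra fixed cost: 34. Net change = 34 − 19 = 15.
(Totals: 639 → 654.)

No — net change +15 (cost rises by 15).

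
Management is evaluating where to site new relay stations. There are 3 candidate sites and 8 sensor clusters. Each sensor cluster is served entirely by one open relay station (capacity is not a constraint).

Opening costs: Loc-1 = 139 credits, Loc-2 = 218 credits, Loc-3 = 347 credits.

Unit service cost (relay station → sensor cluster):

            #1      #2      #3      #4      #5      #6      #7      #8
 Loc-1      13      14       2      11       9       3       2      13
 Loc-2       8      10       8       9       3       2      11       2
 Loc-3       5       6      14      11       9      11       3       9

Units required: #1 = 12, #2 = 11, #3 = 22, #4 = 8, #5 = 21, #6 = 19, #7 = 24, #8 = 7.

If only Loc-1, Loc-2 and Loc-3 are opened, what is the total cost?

Total cost: 1109

Each sensor cluster is assigned to its cheapest site among the open ones.
{Loc-1, Loc-2, Loc-3}: #1→Loc-3 5·12=60, #2→Loc-3 6·11=66, #3→Loc-1 2·22=44, #4→Loc-2 9·8=72, #5→Loc-2 3·21=63, #6→Loc-2 2·19=38, #7→Loc-1 2·24=48, #8→Loc-2 2·7=14. Service 405; fixed 704; total 1109.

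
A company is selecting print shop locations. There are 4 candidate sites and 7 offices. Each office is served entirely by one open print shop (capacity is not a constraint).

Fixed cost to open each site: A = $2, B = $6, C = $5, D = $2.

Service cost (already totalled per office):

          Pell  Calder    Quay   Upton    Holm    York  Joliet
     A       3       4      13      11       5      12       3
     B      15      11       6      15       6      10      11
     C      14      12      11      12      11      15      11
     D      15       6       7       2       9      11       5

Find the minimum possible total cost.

Minimum total cost: 39

For any fixed open set, each office goes to its cheapest open site; total = fixed + service.
{A, D}: Pell→A 3, Calder→A 4, Quay→D 7, Upton→D 2, Holm→A 5, York→D 11, Joliet→A 3. Service 35; fixed 4; total 39.
{A, B, D}: Pell→A 3, Calder→A 4, Quay→B 6, Upton→D 2, Holm→A 5, York→B 10, Joliet→A 3. Service 33; fixed 10; total 43.
{A, C, D}: Pell→A 3, Calder→A 4, Quay→D 7, Upton→D 2, Holm→A 5, York→D 11, Joliet→A 3. Service 35; fixed 9; total 44.
{A, B, C, D}: service 33 + fixed 15 = 48
No other subset beats 39.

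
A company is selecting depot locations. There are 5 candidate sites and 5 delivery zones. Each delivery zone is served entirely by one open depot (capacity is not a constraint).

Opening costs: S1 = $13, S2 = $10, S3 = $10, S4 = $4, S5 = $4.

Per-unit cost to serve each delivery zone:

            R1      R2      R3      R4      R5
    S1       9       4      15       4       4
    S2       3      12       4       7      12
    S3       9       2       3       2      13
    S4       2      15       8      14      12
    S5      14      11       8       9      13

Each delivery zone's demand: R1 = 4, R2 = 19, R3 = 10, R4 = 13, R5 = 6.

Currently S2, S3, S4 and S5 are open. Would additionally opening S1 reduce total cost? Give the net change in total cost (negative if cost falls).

Yes — net change −35 (cost falls by 35).

Current service cost with {S2, S3, S4, S5}: 174.
Adding S1: each delivery zone re-picks its cheapest; new service cost 126, saving 48.
Extra fixed cost: 13. Net change = 13 − 48 = -35.
(Totals: 202 → 167.)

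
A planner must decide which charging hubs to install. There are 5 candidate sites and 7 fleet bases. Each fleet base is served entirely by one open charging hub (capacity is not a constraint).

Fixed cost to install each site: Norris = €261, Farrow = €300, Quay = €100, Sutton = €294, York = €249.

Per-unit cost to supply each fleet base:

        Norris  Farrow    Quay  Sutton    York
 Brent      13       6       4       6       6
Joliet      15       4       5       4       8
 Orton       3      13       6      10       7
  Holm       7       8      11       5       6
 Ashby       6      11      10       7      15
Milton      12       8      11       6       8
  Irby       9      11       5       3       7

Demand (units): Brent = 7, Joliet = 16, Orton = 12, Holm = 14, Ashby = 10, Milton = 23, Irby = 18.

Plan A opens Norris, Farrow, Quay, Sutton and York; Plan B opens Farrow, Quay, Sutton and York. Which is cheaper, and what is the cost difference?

Plan A: {Norris, Farrow, Quay, Sutton, York}: Brent→Quay 4·7=28, Joliet→Farrow 4·16=64, Orton→Norris 3·12=36, Holm→Sutton 5·14=70, Ashby→Norris 6·10=60, Milton→Sutton 6·23=138, Irby→Sutton 3·18=54. Service 450; fixed 1204; total 1654.
Plan B: {Farrow, Quay, Sutton, York}: Brent→Quay 4·7=28, Joliet→Farrow 4·16=64, Orton→Quay 6·12=72, Holm→Sutton 5·14=70, Ashby→Sutton 7·10=70, Milton→Sutton 6·23=138, Irby→Sutton 3·18=54. Service 496; fixed 943; total 1439.
Difference: |1654 − 1439| = 215.

Plan B is cheaper by 215.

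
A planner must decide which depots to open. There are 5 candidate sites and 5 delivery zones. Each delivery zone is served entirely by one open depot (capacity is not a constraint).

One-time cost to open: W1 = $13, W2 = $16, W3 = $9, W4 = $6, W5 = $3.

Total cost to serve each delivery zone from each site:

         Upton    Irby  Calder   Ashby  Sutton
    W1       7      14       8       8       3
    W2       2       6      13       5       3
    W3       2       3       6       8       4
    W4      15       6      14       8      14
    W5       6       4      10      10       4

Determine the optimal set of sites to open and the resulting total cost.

Open W3 only; minimum total cost 32.

For any fixed open set, each delivery zone goes to its cheapest open site; total = fixed + service.
{W3}: Upton→W3 2, Irby→W3 3, Calder→W3 6, Ashby→W3 8, Sutton→W3 4. Service 23; fixed 9; total 32.
{W3, W5}: Upton→W3 2, Irby→W3 3, Calder→W3 6, Ashby→W3 8, Sutton→W3 4. Service 23; fixed 12; total 35.
{W5}: Upton→W5 6, Irby→W5 4, Calder→W5 10, Ashby→W5 10, Sutton→W5 4. Service 34; fixed 3; total 37.
{W1, W2, W3, W4, W5}: Upton→W2 2, Irby→W3 3, Calder→W3 6, Ashby→W2 5, Sutton→W1 3. Service 19; fixed 47; total 66.
No other subset beats 32.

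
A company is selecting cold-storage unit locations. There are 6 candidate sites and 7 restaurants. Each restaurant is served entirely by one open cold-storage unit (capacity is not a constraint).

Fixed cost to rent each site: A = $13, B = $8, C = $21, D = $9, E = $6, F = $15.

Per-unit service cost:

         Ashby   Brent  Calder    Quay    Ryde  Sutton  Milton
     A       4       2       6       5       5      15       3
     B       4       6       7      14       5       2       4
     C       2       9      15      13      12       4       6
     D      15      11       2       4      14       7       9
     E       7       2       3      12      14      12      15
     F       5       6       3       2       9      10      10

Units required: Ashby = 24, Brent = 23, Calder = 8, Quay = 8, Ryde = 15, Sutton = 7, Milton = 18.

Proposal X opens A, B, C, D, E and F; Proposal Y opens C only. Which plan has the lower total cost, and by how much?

Proposal X is cheaper by 475.

Proposal X: {A, B, C, D, E, F}: Ashby→C 2·24=48, Brent→A 2·23=46, Calder→D 2·8=16, Quay→F 2·8=16, Ryde→A 5·15=75, Sutton→B 2·7=14, Milton→A 3·18=54. Service 269; fixed 72; total 341.
Proposal Y: {C}: Ashby→C 2·24=48, Brent→C 9·23=207, Calder→C 15·8=120, Quay→C 13·8=104, Ryde→C 12·15=180, Sutton→C 4·7=28, Milton→C 6·18=108. Service 795; fixed 21; total 816.
Difference: |341 − 816| = 475.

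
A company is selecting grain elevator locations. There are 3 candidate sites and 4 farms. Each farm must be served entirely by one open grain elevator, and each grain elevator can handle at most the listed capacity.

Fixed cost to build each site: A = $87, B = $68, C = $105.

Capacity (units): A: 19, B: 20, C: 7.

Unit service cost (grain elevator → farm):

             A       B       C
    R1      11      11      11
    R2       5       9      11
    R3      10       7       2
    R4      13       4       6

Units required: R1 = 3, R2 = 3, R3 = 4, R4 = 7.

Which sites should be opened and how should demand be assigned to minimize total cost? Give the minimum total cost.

Minimum total cost: 184

Open {B}: R1→B 11·3=33, R2→B 9·3=27, R3→B 7·4=28, R4→B 4·7=28.
Loads: B carries 17/20. Service 116; fixed 68; total 184.
Next best feasible plan costs 259.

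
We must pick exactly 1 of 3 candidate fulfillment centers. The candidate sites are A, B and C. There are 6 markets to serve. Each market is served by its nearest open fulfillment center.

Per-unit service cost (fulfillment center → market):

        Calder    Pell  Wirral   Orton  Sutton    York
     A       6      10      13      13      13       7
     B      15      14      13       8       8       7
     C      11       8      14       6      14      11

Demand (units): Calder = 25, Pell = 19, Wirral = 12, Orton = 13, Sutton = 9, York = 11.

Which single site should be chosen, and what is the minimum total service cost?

Choose A only; total service cost 859.

With exactly 1 open, each market uses its cheapest among the chosen.
{A}: Calder→A 6·25=150, Pell→A 10·19=190, Wirral→A 13·12=156, Orton→A 13·13=169, Sutton→A 13·9=117, York→A 7·11=77. Service cost 859.
{C}: service cost 920
{B}: service cost 1050
Among all 3 size-1 choices, {A} is lowest.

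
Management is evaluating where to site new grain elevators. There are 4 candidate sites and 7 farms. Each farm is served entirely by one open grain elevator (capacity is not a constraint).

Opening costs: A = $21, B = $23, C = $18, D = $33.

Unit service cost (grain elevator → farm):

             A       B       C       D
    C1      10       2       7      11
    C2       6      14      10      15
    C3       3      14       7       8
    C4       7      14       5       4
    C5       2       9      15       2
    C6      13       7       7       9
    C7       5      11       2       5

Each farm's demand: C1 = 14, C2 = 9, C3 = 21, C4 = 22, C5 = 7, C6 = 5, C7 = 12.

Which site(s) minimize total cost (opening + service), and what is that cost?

For any fixed open set, each farm goes to its cheapest open site; total = fixed + service.
{A, B, C}: C1→B 2·14=28, C2→A 6·9=54, C3→A 3·21=63, C4→C 5·22=110, C5→A 2·7=14, C6→B 7·5=35, C7→C 2·12=24. Service 328; fixed 62; total 390.
{A, B, C, D}: C1→B 2·14=28, C2→A 6·9=54, C3→A 3·21=63, C4→D 4·22=88, C5→A 2·7=14, C6→B 7·5=35, C7→C 2·12=24. Service 306; fixed 95; total 401.
{A, B, D}: service 342 + fixed 77 = 419
{C}: service 609 + fixed 18 = 627
(All 15 nonempty subsets were checked; A, B and C is lowest.)

Open A, B and C; minimum total cost 390.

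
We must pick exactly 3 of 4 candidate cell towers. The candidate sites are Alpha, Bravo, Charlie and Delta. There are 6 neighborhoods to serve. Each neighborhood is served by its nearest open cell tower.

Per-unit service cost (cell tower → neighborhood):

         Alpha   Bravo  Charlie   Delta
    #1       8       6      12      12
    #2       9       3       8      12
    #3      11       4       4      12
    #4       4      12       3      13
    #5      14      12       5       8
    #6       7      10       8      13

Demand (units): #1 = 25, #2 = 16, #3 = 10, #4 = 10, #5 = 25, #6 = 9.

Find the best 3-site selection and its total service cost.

Choose Alpha, Bravo and Charlie; total service cost 456.

With exactly 3 open, each neighborhood uses its cheapest among the chosen.
{Alpha, Bravo, Charlie}: #1→Bravo 6·25=150, #2→Bravo 3·16=48, #3→Bravo 4·10=40, #4→Charlie 3·10=30, #5→Charlie 5·25=125, #6→Alpha 7·9=63. Service cost 456.
{Bravo, Charlie, Delta}: service cost 465
{Alpha, Bravo, Delta}: service cost 541
Among all 4 size-3 choices, {Alpha, Bravo, Charlie} is lowest.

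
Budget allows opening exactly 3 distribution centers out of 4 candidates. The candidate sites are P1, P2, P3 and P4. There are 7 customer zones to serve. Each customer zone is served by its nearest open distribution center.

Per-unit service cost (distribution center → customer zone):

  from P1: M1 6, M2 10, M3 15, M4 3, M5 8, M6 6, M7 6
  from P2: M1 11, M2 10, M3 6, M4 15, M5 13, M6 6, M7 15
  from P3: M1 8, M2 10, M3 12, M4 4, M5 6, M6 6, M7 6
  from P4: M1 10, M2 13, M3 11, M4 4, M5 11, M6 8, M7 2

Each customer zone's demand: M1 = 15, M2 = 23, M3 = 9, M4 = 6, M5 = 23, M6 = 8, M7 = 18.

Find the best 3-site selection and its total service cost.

With exactly 3 open, each customer zone uses its cheapest among the chosen.
{P2, P3, P4}: M1→P3 8·15=120, M2→P2 10·23=230, M3→P2 6·9=54, M4→P3 4·6=24, M5→P3 6·23=138, M6→P2 6·8=48, M7→P4 2·18=36. Service cost 650.
{P1, P3, P4}: service cost 659
{P1, P2, P4}: service cost 660
Among all 4 size-3 choices, {P2, P3, P4} is lowest.

Choose P2, P3 and P4; total service cost 650.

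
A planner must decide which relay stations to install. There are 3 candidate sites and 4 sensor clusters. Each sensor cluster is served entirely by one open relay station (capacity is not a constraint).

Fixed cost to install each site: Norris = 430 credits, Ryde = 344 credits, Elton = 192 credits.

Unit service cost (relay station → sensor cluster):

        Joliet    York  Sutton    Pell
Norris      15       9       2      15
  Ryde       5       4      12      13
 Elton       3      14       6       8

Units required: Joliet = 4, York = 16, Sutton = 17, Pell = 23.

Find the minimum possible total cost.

Minimum total cost: 714

For any fixed open set, each sensor cluster goes to its cheapest open site; total = fixed + service.
{Elton}: Joliet→Elton 3·4=12, York→Elton 14·16=224, Sutton→Elton 6·17=102, Pell→Elton 8·23=184. Service 522; fixed 192; total 714.
{Ryde, Elton}: service 362 + fixed 536 = 898
{Ryde}: Joliet→Ryde 5·4=20, York→Ryde 4·16=64, Sutton→Ryde 12·17=204, Pell→Ryde 13·23=299. Service 587; fixed 344; total 931.
{Norris, Ryde, Elton}: service 294 + fixed 966 = 1260
No other subset beats 714.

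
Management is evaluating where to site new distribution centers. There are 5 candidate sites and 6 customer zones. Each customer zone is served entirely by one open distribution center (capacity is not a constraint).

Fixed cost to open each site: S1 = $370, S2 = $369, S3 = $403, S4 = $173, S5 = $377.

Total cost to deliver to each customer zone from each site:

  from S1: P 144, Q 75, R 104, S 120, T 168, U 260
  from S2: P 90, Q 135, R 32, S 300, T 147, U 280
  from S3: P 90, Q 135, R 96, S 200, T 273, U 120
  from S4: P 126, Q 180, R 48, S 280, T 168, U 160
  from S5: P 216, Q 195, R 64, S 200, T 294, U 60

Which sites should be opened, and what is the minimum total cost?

Open S4 only; minimum total cost 1135.

For any fixed open set, each customer zone goes to its cheapest open site; total = fixed + service.
{S4}: P→S4 126, Q→S4 180, R→S4 48, S→S4 280, T→S4 168, U→S4 160. Service 962; fixed 173; total 1135.
{S1, S4}: service 697 + fixed 543 = 1240
{S1}: P→S1 144, Q→S1 75, R→S1 104, S→S1 120, T→S1 168, U→S1 260. Service 871; fixed 370; total 1241.
{S1, S2, S3, S4, S5}: service 524 + fixed 1692 = 2216
No other subset beats 1135.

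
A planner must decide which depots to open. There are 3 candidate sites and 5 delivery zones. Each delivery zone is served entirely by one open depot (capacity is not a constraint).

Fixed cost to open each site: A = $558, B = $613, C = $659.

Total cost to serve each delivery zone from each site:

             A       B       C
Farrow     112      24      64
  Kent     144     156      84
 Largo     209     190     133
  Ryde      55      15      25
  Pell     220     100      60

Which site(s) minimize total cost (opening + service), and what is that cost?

For any fixed open set, each delivery zone goes to its cheapest open site; total = fixed + service.
{C}: Farrow→C 64, Kent→C 84, Largo→C 133, Ryde→C 25, Pell→C 60. Service 366; fixed 659; total 1025.
{B}: Farrow→B 24, Kent→B 156, Largo→B 190, Ryde→B 15, Pell→B 100. Service 485; fixed 613; total 1098.
{A}: service 740 + fixed 558 = 1298
{A, B, C}: Farrow→B 24, Kent→C 84, Largo→C 133, Ryde→B 15, Pell→C 60. Service 316; fixed 1830; total 2146.
(All 7 nonempty subsets were checked; C only is lowest.)

Open C only; minimum total cost 1025.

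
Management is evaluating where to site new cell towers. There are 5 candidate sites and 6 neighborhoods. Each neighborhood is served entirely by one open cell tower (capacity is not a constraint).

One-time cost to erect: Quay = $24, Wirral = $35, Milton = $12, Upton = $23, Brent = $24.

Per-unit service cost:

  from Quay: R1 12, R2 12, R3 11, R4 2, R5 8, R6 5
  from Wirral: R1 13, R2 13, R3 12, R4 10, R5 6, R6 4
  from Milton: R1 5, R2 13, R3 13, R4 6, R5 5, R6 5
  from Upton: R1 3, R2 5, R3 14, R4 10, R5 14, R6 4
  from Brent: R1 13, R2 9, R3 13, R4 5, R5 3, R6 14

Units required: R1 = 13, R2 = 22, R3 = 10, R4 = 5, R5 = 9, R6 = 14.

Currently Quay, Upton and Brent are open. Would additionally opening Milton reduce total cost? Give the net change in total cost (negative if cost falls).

Current service cost with {Quay, Upton, Brent}: 352.
Adding Milton: each neighborhood re-picks its cheapest; new service cost 352, saving 0.
Extra fixed cost: 12. Net change = 12 − 0 = 12.
(Totals: 423 → 435.)

No — net change +12 (cost rises by 12).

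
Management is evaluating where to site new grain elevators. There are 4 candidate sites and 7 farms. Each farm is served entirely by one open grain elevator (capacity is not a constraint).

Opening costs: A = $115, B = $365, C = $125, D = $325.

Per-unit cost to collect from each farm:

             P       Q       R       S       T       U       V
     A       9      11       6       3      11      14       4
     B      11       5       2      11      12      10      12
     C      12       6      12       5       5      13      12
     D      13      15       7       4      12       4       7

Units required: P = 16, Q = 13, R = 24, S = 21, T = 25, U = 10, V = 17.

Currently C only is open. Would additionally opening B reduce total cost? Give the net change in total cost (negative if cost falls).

Current service cost with {C}: 1122.
Adding B: each farm re-picks its cheapest; new service cost 823, saving 299.
Extra fixed cost: 365. Net change = 365 − 299 = 66.
(Totals: 1247 → 1313.)

No — net change +66 (cost rises by 66).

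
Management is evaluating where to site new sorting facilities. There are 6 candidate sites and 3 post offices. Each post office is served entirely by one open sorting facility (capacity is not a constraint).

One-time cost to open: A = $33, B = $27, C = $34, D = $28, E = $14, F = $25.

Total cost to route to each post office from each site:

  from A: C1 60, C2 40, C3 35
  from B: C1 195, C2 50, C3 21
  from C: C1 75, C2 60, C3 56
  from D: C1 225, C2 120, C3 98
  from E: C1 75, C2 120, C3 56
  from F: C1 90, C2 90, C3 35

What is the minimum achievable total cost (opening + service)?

For any fixed open set, each post office goes to its cheapest open site; total = fixed + service.
{A}: C1→A 60, C2→A 40, C3→A 35. Service 135; fixed 33; total 168.
{A, B}: service 121 + fixed 60 = 181
{A, E}: service 135 + fixed 47 = 182
{A, B, C, D, E, F}: C1→A 60, C2→A 40, C3→B 21. Service 121; fixed 161; total 282.
No other subset beats 168.

Minimum total cost: 168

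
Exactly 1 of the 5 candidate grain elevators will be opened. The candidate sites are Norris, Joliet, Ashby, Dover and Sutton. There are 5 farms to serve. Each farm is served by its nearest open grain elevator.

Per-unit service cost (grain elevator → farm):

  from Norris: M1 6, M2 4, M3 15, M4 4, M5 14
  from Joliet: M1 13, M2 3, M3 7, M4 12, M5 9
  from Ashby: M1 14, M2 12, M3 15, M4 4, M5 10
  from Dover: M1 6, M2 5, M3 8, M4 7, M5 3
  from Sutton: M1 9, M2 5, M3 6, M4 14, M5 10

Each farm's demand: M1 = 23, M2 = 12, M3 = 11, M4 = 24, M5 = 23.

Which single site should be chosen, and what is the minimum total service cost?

Choose Dover only; total service cost 523.

With exactly 1 open, each farm uses its cheapest among the chosen.
{Dover}: M1→Dover 6·23=138, M2→Dover 5·12=60, M3→Dover 8·11=88, M4→Dover 7·24=168, M5→Dover 3·23=69. Service cost 523.
{Norris}: service cost 769
{Sutton}: service cost 899
Among all 5 size-1 choices, {Dover} is lowest.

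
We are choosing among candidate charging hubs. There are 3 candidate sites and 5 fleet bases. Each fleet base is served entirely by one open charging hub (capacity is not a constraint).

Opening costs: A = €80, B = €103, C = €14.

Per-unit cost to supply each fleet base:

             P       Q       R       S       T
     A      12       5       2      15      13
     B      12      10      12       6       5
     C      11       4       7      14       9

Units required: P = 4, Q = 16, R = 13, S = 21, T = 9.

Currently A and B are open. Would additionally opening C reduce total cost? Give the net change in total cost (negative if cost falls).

Yes — net change −6 (cost falls by 6).

Current service cost with {A, B}: 325.
Adding C: each fleet base re-picks its cheapest; new service cost 305, saving 20.
Extra fixed cost: 14. Net change = 14 − 20 = -6.
(Totals: 508 → 502.)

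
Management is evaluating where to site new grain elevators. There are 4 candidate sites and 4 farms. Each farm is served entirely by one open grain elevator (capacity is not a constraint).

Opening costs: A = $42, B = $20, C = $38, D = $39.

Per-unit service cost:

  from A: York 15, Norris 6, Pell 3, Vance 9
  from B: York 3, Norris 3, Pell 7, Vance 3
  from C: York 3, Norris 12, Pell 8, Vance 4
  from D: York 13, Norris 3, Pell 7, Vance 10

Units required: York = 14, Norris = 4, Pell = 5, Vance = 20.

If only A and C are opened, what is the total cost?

Total cost: 241

Each farm is assigned to its cheapest site among the open ones.
{A, C}: York→C 3·14=42, Norris→A 6·4=24, Pell→A 3·5=15, Vance→C 4·20=80. Service 161; fixed 80; total 241.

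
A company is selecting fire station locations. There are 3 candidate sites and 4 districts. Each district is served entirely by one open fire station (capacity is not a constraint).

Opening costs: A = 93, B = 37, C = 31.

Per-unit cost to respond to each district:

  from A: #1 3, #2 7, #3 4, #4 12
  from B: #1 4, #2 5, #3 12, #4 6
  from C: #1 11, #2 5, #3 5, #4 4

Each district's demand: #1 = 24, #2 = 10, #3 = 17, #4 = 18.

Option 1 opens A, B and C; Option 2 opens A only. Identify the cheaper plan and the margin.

Option 1: {A, B, C}: #1→A 3·24=72, #2→B 5·10=50, #3→A 4·17=68, #4→C 4·18=72. Service 262; fixed 161; total 423.
Option 2: {A}: #1→A 3·24=72, #2→A 7·10=70, #3→A 4·17=68, #4→A 12·18=216. Service 426; fixed 93; total 519.
Difference: |423 − 519| = 96.

Option 1 is cheaper by 96.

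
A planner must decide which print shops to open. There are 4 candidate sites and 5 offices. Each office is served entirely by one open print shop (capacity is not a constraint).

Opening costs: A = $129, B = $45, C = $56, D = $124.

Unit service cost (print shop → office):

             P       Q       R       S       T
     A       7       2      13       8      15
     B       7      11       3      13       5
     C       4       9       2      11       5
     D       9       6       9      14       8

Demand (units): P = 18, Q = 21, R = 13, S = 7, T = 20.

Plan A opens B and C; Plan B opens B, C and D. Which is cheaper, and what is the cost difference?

Plan A is cheaper by 61.

Plan A: {B, C}: P→C 4·18=72, Q→C 9·21=189, R→C 2·13=26, S→C 11·7=77, T→B 5·20=100. Service 464; fixed 101; total 565.
Plan B: {B, C, D}: P→C 4·18=72, Q→D 6·21=126, R→C 2·13=26, S→C 11·7=77, T→B 5·20=100. Service 401; fixed 225; total 626.
Difference: |565 − 626| = 61.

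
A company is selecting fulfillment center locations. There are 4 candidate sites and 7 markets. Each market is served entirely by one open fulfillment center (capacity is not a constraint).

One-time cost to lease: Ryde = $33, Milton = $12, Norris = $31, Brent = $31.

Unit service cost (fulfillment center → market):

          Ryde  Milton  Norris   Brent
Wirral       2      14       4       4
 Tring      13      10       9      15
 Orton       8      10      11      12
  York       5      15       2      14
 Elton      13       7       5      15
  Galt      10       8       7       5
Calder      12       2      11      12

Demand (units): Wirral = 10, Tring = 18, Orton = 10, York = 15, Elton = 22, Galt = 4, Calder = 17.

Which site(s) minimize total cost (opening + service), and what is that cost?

For any fixed open set, each market goes to its cheapest open site; total = fixed + service.
{Ryde, Milton, Norris}: Wirral→Ryde 2·10=20, Tring→Norris 9·18=162, Orton→Ryde 8·10=80, York→Norris 2·15=30, Elton→Norris 5·22=110, Galt→Norris 7·4=28, Calder→Milton 2·17=34. Service 464; fixed 76; total 540.
{Milton, Norris}: service 504 + fixed 43 = 547
{Ryde, Milton, Norris, Brent}: service 456 + fixed 107 = 563
{Milton}: service 865 + fixed 12 = 877
No other subset beats 540.

Open Ryde, Milton and Norris; minimum total cost 540.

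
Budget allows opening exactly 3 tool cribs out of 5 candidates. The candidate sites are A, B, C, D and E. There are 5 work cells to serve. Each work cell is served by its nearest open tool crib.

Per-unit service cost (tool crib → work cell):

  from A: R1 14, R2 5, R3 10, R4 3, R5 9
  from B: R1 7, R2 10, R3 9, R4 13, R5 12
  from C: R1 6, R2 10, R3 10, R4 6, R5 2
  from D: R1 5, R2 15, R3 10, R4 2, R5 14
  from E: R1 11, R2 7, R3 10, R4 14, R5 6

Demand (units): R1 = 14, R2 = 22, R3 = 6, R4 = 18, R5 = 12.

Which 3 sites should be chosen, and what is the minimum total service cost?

Choose A, C and D; total service cost 300.

With exactly 3 open, each work cell uses its cheapest among the chosen.
{A, C, D}: R1→D 5·14=70, R2→A 5·22=110, R3→A 10·6=60, R4→D 2·18=36, R5→C 2·12=24. Service cost 300.
{A, B, C}: service cost 326
{A, C, E}: service cost 332
Among all 10 size-3 choices, {A, C, D} is lowest.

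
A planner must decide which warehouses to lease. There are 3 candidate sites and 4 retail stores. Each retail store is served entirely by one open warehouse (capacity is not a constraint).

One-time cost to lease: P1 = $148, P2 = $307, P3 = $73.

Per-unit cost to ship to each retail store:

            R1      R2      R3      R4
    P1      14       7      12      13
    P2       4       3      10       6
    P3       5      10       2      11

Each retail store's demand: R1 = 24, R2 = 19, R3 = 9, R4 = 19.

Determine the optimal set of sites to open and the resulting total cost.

For any fixed open set, each retail store goes to its cheapest open site; total = fixed + service.
{P3}: R1→P3 5·24=120, R2→P3 10·19=190, R3→P3 2·9=18, R4→P3 11·19=209. Service 537; fixed 73; total 610.
{P2}: service 357 + fixed 307 = 664
{P2, P3}: service 285 + fixed 380 = 665
{P1, P2, P3}: service 285 + fixed 528 = 813
No other subset beats 610.

Open P3 only; minimum total cost 610.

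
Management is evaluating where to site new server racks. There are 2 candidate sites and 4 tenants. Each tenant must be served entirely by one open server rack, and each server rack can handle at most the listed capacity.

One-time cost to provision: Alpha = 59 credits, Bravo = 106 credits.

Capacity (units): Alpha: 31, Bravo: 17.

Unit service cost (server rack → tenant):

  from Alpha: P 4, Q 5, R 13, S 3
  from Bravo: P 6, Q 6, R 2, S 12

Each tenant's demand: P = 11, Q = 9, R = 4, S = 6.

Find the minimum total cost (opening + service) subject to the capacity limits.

Minimum total cost: 218

Open {Alpha}: P→Alpha 4·11=44, Q→Alpha 5·9=45, R→Alpha 13·4=52, S→Alpha 3·6=18.
Loads: Alpha carries 30/31. Service 159; fixed 59; total 218.
Next best feasible plan costs 280.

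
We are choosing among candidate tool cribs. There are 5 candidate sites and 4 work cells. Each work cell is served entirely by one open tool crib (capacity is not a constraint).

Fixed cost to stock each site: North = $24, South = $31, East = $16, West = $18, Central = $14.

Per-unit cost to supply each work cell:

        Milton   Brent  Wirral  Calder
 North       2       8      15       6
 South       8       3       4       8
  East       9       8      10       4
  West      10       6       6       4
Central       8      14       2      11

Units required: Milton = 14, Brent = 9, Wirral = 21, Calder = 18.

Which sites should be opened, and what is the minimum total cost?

Open North, West and Central; minimum total cost 252.

For any fixed open set, each work cell goes to its cheapest open site; total = fixed + service.
{North, West, Central}: Milton→North 2·14=28, Brent→West 6·9=54, Wirral→Central 2·21=42, Calder→West 4·18=72. Service 196; fixed 56; total 252.
{North, South, East, Central}: service 169 + fixed 85 = 254
{North, South, West, Central}: service 169 + fixed 87 = 256
{North, South, East, West, Central}: Milton→North 2·14=28, Brent→South 3·9=27, Wirral→Central 2·21=42, Calder→East 4·18=72. Service 169; fixed 103; total 272.
No other subset beats 252.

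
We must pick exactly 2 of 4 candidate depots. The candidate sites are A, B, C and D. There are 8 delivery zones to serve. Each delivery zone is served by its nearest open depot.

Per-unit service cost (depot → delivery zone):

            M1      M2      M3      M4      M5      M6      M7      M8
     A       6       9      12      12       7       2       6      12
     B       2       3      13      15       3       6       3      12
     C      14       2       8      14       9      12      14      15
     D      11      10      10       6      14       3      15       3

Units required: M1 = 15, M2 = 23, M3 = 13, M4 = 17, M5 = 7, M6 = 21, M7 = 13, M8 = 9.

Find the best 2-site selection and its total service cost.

With exactly 2 open, each delivery zone uses its cheapest among the chosen.
{B, D}: M1→B 2·15=30, M2→B 3·23=69, M3→D 10·13=130, M4→D 6·17=102, M5→B 3·7=21, M6→D 3·21=63, M7→B 3·13=39, M8→D 3·9=27. Service cost 481.
{A, B}: service cost 669
{B, C}: service cost 712
Among all 6 size-2 choices, {B, D} is lowest.

Choose B and D; total service cost 481.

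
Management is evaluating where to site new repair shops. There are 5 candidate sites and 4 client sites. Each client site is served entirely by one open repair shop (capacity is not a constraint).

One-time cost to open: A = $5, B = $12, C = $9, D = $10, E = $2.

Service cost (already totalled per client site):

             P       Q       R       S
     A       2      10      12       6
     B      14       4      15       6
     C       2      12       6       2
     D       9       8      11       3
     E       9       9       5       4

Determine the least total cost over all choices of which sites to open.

For any fixed open set, each client site goes to its cheapest open site; total = fixed + service.
{A, E}: P→A 2, Q→E 9, R→E 5, S→E 4. Service 20; fixed 7; total 27.
{C, E}: service 18 + fixed 11 = 29
{E}: service 27 + fixed 2 = 29
{A, B, C, D, E}: P→A 2, Q→B 4, R→E 5, S→C 2. Service 13; fixed 38; total 51.
No other subset beats 27.

Minimum total cost: 27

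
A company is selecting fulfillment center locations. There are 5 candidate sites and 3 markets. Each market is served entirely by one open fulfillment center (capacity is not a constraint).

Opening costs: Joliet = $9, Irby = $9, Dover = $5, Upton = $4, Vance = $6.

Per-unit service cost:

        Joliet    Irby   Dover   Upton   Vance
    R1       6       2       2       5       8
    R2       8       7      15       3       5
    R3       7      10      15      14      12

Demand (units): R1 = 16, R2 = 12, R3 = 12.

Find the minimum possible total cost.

Minimum total cost: 170

For any fixed open set, each market goes to its cheapest open site; total = fixed + service.
{Joliet, Dover, Upton}: R1→Dover 2·16=32, R2→Upton 3·12=36, R3→Joliet 7·12=84. Service 152; fixed 18; total 170.
{Joliet, Irby, Upton}: service 152 + fixed 22 = 174
{Joliet, Dover, Upton, Vance}: service 152 + fixed 24 = 176
{Joliet, Irby, Dover, Upton, Vance}: service 152 + fixed 33 = 185
No other subset beats 170.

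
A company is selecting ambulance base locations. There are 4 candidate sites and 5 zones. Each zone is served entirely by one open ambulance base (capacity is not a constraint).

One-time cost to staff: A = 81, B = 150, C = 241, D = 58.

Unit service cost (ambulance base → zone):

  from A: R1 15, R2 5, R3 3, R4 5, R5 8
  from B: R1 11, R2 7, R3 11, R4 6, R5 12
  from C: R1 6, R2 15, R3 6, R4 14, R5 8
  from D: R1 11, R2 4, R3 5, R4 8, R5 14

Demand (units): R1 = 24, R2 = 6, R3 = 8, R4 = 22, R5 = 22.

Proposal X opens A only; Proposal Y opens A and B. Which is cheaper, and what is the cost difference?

Proposal X: {A}: R1→A 15·24=360, R2→A 5·6=30, R3→A 3·8=24, R4→A 5·22=110, R5→A 8·22=176. Service 700; fixed 81; total 781.
Proposal Y: {A, B}: R1→B 11·24=264, R2→A 5·6=30, R3→A 3·8=24, R4→A 5·22=110, R5→A 8·22=176. Service 604; fixed 231; total 835.
Difference: |781 − 835| = 54.

Proposal X is cheaper by 54.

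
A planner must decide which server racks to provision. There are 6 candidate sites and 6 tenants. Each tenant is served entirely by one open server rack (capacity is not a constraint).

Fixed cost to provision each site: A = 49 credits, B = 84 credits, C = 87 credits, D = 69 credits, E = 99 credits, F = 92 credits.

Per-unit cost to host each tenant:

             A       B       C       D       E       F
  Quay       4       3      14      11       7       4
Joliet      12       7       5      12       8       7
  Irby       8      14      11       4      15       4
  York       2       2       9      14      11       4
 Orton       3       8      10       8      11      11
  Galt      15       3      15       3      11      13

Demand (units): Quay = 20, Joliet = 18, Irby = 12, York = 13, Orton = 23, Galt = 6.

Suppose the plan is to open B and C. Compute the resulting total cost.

Total cost: 681

Each tenant is assigned to its cheapest site among the open ones.
{B, C}: Quay→B 3·20=60, Joliet→C 5·18=90, Irby→C 11·12=132, York→B 2·13=26, Orton→B 8·23=184, Galt→B 3·6=18. Service 510; fixed 171; total 681.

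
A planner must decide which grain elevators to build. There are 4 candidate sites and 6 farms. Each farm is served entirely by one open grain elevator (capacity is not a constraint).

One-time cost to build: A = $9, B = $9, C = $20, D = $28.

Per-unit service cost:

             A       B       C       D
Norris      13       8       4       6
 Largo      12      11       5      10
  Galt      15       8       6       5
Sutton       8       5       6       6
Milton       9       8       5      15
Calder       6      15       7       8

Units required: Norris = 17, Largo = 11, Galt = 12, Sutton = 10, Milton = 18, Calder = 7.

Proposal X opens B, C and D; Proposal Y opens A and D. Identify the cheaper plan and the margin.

Proposal X is cheaper by 144.

Proposal X: {B, C, D}: Norris→C 4·17=68, Largo→C 5·11=55, Galt→D 5·12=60, Sutton→B 5·10=50, Milton→C 5·18=90, Calder→C 7·7=49. Service 372; fixed 57; total 429.
Proposal Y: {A, D}: Norris→D 6·17=102, Largo→D 10·11=110, Galt→D 5·12=60, Sutton→D 6·10=60, Milton→A 9·18=162, Calder→A 6·7=42. Service 536; fixed 37; total 573.
Difference: |429 − 573| = 144.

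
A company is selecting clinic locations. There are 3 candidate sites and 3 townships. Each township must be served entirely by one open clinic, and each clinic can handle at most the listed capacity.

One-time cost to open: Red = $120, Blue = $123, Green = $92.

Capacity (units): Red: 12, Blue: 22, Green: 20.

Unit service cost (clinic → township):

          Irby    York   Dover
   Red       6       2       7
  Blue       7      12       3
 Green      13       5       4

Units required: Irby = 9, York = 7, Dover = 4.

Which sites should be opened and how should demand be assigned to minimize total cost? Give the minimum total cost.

Open {Green}: Irby→Green 13·9=117, York→Green 5·7=35, Dover→Green 4·4=16.
Loads: Green carries 20/20. Service 168; fixed 92; total 260.
Next best feasible plan costs 282.

Minimum total cost: 260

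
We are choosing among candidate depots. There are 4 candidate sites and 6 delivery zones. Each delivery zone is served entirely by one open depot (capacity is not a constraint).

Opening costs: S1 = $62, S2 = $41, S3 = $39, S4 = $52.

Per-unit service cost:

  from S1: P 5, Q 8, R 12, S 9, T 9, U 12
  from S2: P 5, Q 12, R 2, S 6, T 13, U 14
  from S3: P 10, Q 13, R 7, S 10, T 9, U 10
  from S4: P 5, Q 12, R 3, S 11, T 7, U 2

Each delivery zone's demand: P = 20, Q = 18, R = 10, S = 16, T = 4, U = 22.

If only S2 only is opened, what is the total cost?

Total cost: 833

Each delivery zone is assigned to its cheapest site among the open ones.
{S2}: P→S2 5·20=100, Q→S2 12·18=216, R→S2 2·10=20, S→S2 6·16=96, T→S2 13·4=52, U→S2 14·22=308. Service 792; fixed 41; total 833.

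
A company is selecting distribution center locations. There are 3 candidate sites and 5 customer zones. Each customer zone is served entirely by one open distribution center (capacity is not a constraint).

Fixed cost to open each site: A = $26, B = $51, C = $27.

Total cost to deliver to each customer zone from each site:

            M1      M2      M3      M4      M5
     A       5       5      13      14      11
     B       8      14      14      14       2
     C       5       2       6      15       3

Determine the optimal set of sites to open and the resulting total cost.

For any fixed open set, each customer zone goes to its cheapest open site; total = fixed + service.
{C}: M1→C 5, M2→C 2, M3→C 6, M4→C 15, M5→C 3. Service 31; fixed 27; total 58.
{A}: service 48 + fixed 26 = 74
{A, C}: service 30 + fixed 53 = 83
{A, B, C}: service 29 + fixed 104 = 133
No other subset beats 58.

Open C only; minimum total cost 58.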